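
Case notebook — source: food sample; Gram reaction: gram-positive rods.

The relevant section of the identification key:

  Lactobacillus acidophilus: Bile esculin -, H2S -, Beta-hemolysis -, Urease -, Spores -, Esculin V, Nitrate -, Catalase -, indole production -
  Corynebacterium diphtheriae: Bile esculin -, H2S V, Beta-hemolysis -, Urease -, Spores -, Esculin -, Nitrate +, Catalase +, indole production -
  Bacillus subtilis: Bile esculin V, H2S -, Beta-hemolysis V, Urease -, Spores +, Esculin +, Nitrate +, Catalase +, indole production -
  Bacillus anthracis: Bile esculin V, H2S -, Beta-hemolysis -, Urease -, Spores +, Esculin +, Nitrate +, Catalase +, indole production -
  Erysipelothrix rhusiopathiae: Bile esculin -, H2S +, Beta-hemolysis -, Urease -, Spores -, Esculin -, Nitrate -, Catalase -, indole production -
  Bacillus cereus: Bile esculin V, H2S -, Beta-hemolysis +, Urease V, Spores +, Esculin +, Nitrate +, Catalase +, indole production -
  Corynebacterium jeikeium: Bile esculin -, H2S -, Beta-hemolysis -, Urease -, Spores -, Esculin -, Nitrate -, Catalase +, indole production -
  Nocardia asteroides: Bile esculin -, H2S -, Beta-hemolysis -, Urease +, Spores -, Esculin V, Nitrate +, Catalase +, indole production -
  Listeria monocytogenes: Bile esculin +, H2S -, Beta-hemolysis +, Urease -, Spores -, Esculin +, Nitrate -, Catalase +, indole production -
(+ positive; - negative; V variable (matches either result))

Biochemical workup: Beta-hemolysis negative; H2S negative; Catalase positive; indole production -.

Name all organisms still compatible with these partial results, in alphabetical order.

indole production -: all 9 remaining candidates are consistent.
Catalase +: excludes Lactobacillus acidophilus, Erysipelothrix rhusiopathiae — 7 left.
H2S -: all 7 remaining candidates are consistent.
Beta-hemolysis -: excludes Bacillus cereus, Listeria monocytogenes — 5 left.

Bacillus anthracis, Bacillus subtilis, Corynebacterium diphtheriae, Corynebacterium jeikeium, Nocardia asteroides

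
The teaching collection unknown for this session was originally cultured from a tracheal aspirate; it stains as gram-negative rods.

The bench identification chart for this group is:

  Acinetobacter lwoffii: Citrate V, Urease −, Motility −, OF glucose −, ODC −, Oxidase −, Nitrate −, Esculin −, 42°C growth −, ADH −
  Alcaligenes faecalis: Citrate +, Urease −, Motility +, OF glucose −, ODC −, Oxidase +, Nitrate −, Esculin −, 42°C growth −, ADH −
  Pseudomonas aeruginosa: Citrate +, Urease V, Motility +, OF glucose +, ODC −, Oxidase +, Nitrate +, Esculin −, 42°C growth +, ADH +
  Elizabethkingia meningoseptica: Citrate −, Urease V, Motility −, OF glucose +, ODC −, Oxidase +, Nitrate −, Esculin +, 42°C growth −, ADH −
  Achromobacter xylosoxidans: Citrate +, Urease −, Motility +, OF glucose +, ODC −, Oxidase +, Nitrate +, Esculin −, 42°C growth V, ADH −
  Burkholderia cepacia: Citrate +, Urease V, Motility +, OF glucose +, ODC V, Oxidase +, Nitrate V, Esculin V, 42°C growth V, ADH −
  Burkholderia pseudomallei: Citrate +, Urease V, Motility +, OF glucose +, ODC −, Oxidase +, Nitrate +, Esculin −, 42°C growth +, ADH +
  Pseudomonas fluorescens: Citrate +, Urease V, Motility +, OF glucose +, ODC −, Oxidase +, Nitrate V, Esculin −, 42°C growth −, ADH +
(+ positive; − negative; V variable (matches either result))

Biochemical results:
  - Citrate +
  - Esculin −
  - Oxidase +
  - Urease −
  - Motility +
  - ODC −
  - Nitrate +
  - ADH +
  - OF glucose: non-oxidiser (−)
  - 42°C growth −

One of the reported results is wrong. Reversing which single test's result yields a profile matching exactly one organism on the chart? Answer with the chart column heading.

OF glucose

As reported, no row in the chart matches all 10 reactions.
Reversing ADH → still no organism matches.
Reversing Nitrate → still no organism matches.
Reversing Esculin → still no organism matches.
Reversing Citrate → still no organism matches.
Reversing 42°C growth → still no organism matches.
Reversing Motility → still no organism matches.
Reversing Oxidase → still no organism matches.
Reversing ODC → still no organism matches.
Reversing Urease → still no organism matches.
Reversing OF glucose (to +) → unique match: Pseudomonas fluorescens.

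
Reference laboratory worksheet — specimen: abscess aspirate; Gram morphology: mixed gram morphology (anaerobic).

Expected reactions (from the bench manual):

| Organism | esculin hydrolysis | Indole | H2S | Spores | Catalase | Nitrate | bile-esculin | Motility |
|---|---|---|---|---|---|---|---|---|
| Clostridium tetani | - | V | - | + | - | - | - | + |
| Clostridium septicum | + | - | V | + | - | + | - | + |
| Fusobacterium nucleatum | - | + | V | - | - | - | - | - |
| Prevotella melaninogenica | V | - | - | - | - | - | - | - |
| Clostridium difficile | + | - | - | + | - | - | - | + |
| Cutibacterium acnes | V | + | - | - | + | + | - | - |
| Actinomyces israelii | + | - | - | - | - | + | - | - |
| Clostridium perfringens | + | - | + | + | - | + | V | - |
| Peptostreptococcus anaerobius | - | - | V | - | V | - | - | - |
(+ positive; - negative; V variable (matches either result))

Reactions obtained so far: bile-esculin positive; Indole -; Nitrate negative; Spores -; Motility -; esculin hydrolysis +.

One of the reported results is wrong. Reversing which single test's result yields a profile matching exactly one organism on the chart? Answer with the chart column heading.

bile-esculin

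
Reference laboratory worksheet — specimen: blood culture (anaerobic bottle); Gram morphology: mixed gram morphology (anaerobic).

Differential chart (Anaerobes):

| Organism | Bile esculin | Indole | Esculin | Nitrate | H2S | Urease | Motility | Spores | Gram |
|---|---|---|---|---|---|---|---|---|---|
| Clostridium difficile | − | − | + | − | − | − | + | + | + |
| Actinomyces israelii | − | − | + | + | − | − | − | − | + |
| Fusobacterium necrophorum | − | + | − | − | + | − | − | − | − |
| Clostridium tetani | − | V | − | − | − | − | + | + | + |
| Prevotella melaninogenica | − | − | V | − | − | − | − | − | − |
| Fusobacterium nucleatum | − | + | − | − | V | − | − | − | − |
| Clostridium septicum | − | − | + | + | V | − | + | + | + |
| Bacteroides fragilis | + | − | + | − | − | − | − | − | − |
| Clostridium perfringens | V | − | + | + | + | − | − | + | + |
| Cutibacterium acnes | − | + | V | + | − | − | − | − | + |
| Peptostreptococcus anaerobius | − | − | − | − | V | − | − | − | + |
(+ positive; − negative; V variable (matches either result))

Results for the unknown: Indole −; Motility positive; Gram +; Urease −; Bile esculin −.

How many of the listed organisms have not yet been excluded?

Indole −: excludes Fusobacterium necrophorum, Fusobacterium nucleatum, Cutibacterium acnes — 8 left.
Urease −: all 8 remaining candidates are consistent.
Bile esculin −: excludes Bacteroides fragilis — 7 left.
Gram +: excludes Prevotella melaninogenica — 6 left.
Motility +: excludes Actinomyces israelii, Clostridium perfringens, Peptostreptococcus anaerobius — 3 left.
Still consistent: Clostridium difficile, Clostridium septicum, Clostridium tetani.

3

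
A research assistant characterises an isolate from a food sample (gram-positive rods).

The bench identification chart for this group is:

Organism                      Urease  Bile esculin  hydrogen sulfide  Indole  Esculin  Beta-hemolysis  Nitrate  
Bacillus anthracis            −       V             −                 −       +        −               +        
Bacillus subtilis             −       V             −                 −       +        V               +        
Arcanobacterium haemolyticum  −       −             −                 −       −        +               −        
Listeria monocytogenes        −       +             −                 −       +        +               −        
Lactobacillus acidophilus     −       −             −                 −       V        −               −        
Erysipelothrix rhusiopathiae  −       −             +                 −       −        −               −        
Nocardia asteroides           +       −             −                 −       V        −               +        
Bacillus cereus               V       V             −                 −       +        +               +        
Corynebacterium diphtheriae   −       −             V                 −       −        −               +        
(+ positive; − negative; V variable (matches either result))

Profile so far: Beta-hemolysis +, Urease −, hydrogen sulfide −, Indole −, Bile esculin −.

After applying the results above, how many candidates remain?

Beta-hemolysis +: excludes 5 organisms — 4 left.
Urease −: all 4 remaining candidates are consistent.
Indole −: all 4 remaining candidates are consistent.
hydrogen sulfide −: all 4 remaining candidates are consistent.
Bile esculin −: excludes Listeria monocytogenes — 3 left.
Still consistent: Arcanobacterium haemolyticum, Bacillus cereus, Bacillus subtilis.

3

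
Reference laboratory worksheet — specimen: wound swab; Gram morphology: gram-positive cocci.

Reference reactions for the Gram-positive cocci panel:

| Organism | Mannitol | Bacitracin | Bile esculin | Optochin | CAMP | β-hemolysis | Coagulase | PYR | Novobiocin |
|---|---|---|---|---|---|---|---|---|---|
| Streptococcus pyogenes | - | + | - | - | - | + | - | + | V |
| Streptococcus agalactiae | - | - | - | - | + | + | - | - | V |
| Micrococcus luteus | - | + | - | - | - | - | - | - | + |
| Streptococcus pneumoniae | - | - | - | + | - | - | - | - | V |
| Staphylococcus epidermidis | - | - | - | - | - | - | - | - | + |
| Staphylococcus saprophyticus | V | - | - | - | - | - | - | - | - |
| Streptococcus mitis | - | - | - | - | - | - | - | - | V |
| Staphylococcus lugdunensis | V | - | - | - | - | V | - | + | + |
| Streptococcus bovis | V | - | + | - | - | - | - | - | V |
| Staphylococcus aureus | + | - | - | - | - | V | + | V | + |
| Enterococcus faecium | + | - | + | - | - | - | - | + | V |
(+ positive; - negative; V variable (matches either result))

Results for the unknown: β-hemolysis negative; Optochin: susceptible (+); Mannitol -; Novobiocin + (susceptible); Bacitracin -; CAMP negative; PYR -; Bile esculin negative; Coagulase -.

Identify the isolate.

Streptococcus pneumoniae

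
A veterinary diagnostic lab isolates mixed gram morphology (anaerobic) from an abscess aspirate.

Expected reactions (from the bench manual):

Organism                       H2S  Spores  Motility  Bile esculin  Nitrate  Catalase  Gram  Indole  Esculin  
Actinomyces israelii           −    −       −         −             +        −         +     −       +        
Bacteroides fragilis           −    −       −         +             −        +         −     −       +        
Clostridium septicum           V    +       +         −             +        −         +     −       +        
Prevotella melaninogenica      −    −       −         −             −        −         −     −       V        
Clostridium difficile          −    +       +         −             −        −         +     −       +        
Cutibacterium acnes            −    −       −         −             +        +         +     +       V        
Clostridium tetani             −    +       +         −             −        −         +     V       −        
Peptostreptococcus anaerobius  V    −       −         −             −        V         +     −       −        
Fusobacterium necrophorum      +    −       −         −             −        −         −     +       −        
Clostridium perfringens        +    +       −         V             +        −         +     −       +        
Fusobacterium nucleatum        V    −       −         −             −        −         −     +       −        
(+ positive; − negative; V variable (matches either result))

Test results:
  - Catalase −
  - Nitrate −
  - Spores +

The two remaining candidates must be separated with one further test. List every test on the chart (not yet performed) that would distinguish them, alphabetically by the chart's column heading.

Esculin

Nitrate −: excludes Actinomyces israelii, Clostridium septicum, Cutibacterium acnes, Clostridium perfringens — 7 left.
Spores +: excludes 5 organisms — 2 left.
Catalase −: all 2 remaining candidates are consistent.
Two candidates remain: Clostridium difficile and Clostridium tetani.
  H2S: − vs − — same for both, does not separate.
  Motility: + vs + — same for both, does not separate.
  Bile esculin: − vs − — same for both, does not separate.
  Gram: + vs + — same for both, does not separate.
  Indole: − vs V — variable for at least one, does not separate.
  Esculin: Clostridium difficile +, Clostridium tetani − — discriminates.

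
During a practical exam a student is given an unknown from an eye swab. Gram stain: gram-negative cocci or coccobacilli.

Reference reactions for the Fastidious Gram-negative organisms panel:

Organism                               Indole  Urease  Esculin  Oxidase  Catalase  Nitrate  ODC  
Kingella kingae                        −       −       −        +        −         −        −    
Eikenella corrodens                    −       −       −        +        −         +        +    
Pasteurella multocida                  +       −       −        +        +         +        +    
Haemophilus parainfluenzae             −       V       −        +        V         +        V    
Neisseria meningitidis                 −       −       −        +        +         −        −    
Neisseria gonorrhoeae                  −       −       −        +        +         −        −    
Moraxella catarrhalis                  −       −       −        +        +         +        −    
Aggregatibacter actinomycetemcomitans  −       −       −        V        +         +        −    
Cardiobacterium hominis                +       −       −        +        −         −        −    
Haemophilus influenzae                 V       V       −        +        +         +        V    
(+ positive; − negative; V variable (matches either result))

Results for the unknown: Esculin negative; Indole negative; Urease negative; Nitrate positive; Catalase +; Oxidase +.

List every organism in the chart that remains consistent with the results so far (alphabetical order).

Oxidase +: all 10 remaining candidates are consistent.
Esculin −: all 10 remaining candidates are consistent.
Nitrate +: excludes Kingella kingae, Neisseria meningitidis, Neisseria gonorrhoeae, Cardiobacterium hominis — 6 left.
Indole −: excludes Pasteurella multocida — 5 left.
Urease −: all 5 remaining candidates are consistent.
Catalase +: excludes Eikenella corrodens — 4 left.

Aggregatibacter actinomycetemcomitans, Haemophilus influenzae, Haemophilus parainfluenzae, Moraxella catarrhalis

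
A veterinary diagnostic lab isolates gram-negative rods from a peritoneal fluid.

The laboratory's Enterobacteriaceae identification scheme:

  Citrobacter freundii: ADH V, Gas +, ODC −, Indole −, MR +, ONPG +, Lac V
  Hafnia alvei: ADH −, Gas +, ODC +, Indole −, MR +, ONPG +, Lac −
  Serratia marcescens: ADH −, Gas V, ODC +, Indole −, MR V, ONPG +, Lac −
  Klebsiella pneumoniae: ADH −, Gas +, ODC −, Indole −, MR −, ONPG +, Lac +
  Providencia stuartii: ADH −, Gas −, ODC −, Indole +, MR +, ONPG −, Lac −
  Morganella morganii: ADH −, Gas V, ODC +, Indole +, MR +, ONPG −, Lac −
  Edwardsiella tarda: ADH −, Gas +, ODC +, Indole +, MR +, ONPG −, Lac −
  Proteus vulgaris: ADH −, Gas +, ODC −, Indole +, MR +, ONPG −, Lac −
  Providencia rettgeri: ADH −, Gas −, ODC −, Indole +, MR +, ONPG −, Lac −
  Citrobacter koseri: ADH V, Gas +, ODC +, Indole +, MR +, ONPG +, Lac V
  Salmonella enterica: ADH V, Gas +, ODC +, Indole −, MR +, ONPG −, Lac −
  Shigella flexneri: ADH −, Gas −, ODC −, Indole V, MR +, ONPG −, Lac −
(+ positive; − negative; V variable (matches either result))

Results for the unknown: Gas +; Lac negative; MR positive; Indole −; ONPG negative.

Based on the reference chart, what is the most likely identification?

Salmonella enterica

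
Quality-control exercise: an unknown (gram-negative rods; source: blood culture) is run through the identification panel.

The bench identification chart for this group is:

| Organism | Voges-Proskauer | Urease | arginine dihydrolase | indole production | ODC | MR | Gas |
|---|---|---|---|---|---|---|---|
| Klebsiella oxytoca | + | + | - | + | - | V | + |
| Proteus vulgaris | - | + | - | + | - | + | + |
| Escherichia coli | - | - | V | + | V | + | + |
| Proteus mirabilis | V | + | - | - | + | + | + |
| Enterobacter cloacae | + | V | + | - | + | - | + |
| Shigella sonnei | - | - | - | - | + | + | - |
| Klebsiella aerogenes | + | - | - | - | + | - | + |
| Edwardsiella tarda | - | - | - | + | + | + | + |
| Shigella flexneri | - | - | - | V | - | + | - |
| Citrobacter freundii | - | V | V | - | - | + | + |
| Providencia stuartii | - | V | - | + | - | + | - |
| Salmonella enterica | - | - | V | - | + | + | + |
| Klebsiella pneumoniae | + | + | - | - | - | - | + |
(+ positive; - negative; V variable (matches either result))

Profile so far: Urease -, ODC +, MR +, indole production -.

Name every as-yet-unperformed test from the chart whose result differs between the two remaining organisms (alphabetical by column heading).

MR +: excludes Enterobacter cloacae, Klebsiella aerogenes, Klebsiella pneumoniae — 10 left.
indole production -: excludes 5 organisms — 5 left.
Urease -: excludes Proteus mirabilis — 4 left.
ODC +: excludes Shigella flexneri, Citrobacter freundii — 2 left.
Two candidates remain: Salmonella enterica and Shigella sonnei.
  Voges-Proskauer: - vs - — same for both, does not separate.
  arginine dihydrolase: V vs - — variable for at least one, does not separate.
  Gas: Salmonella enterica +, Shigella sonnei - — discriminates.

Gas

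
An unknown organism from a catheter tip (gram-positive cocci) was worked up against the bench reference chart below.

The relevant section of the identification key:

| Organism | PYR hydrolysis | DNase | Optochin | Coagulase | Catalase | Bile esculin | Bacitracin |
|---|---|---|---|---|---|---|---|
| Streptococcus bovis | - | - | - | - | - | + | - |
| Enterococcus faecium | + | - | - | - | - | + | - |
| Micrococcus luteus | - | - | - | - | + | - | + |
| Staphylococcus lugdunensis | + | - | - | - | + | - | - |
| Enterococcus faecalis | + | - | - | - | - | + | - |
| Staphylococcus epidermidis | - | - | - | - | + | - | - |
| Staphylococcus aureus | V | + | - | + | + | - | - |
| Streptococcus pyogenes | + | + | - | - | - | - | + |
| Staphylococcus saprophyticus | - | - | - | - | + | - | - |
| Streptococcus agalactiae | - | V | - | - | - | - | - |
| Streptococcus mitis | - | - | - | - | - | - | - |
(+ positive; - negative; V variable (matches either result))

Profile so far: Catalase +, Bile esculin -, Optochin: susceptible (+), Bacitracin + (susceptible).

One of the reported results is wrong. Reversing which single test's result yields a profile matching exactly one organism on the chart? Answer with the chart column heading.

As reported, no row in the chart matches all 4 reactions.
Reversing Bacitracin → still no organism matches.
Reversing Bile esculin → still no organism matches.
Reversing Optochin (to -) → unique match: Micrococcus luteus.
Reversing Catalase → still no organism matches.

Optochin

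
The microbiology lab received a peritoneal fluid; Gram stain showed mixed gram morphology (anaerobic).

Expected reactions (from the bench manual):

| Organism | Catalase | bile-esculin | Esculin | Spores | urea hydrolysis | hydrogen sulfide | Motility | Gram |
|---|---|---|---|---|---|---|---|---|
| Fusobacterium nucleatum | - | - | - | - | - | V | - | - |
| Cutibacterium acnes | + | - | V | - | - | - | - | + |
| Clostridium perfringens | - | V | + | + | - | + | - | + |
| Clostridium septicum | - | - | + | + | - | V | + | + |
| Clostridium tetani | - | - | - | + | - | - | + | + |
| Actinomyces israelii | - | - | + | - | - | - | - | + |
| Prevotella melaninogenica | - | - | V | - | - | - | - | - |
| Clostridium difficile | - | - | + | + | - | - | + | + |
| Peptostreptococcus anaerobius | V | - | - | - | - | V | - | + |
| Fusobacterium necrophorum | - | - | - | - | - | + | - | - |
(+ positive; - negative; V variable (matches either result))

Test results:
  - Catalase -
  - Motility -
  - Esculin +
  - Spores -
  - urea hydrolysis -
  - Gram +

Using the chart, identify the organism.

Actinomyces israelii

Spores -: excludes Clostridium perfringens, Clostridium septicum, Clostridium tetani, Clostridium difficile — 6 left.
Esculin +: excludes Fusobacterium nucleatum, Peptostreptococcus anaerobius, Fusobacterium necrophorum — 3 left.
urea hydrolysis -: all 3 remaining candidates are consistent.
Catalase -: excludes Cutibacterium acnes — 2 left.
Gram +: excludes Prevotella melaninogenica — 1 left.
Motility -: the one remaining candidate is consistent.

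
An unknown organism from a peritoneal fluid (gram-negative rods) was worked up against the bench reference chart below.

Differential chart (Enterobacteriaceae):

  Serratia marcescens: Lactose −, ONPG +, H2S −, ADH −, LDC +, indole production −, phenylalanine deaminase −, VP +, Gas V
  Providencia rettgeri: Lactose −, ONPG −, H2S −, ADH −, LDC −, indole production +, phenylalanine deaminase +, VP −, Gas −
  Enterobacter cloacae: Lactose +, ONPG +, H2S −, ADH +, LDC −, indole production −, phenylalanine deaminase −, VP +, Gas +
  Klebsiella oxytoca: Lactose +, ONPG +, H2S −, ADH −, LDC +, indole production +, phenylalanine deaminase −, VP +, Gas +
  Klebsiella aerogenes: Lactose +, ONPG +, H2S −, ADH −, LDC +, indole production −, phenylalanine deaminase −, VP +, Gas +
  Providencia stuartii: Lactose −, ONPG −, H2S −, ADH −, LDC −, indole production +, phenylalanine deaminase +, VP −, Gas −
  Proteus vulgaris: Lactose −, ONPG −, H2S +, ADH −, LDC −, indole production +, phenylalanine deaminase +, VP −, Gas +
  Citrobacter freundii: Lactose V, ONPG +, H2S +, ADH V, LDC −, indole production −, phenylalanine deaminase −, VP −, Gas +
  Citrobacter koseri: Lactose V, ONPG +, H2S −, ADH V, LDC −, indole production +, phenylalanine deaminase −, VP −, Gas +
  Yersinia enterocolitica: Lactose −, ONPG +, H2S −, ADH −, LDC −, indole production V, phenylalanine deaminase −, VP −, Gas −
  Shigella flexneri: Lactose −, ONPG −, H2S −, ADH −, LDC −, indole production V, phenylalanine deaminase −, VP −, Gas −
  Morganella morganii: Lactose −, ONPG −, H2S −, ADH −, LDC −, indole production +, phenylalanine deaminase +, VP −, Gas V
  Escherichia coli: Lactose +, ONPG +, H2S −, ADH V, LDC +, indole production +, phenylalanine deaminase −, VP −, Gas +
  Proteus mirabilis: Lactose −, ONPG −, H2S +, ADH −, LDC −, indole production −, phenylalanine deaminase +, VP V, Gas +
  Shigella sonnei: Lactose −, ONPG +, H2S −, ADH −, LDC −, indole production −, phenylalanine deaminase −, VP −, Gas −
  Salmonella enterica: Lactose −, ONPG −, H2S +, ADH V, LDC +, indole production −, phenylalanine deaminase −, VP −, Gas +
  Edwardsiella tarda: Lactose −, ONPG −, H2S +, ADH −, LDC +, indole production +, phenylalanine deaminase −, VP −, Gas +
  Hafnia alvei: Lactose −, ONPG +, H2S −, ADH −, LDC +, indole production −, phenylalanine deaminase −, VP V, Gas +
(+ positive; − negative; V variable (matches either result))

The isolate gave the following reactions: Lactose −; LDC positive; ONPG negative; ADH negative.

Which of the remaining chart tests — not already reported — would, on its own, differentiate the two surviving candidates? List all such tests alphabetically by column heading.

indole production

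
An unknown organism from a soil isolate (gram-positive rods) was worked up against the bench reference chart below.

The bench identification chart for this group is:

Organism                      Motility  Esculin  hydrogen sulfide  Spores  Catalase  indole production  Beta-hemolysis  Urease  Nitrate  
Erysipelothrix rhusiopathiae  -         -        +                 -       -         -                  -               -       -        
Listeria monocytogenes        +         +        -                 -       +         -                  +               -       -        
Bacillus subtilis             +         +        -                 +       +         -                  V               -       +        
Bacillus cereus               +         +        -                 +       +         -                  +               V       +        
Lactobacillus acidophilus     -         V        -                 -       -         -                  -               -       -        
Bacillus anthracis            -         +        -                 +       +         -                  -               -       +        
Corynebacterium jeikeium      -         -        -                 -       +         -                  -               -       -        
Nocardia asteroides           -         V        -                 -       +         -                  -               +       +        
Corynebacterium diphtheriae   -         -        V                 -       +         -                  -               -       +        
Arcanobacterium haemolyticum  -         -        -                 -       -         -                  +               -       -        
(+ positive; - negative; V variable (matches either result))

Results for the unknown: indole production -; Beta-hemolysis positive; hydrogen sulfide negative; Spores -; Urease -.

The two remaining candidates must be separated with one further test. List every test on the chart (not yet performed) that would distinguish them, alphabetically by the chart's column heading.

Beta-hemolysis +: excludes 6 organisms — 4 left.
Urease -: all 4 remaining candidates are consistent.
hydrogen sulfide -: all 4 remaining candidates are consistent.
indole production -: all 4 remaining candidates are consistent.
Spores -: excludes Bacillus subtilis, Bacillus cereus — 2 left.
Two candidates remain: Arcanobacterium haemolyticum and Listeria monocytogenes.
  Motility: Arcanobacterium haemolyticum -, Listeria monocytogenes + — discriminates.
  Esculin: Arcanobacterium haemolyticum -, Listeria monocytogenes + — discriminates.
  Catalase: Arcanobacterium haemolyticum -, Listeria monocytogenes + — discriminates.
  Nitrate: - vs - — same for both, does not separate.

Catalase, Esculin, Motility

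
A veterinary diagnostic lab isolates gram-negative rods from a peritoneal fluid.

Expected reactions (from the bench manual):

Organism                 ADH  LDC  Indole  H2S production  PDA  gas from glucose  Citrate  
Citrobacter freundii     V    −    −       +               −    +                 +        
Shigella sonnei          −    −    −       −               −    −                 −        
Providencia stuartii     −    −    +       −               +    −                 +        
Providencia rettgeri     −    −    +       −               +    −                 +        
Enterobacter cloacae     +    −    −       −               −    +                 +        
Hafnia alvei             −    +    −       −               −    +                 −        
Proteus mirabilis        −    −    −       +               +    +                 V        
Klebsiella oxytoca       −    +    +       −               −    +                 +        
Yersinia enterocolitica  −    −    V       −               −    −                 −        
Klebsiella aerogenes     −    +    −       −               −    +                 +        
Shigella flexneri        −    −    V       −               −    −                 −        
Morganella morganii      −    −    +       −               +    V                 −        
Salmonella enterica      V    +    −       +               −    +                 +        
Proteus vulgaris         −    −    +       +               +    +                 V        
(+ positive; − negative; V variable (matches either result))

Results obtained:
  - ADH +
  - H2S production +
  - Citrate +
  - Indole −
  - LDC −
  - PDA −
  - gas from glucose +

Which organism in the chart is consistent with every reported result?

H2S production +: excludes 10 organisms — 4 left.
Citrate +: all 4 remaining candidates are consistent.
ADH +: excludes Proteus mirabilis, Proteus vulgaris — 2 left.
Indole −: all 2 remaining candidates are consistent.
LDC −: excludes Salmonella enterica — 1 left.
PDA −: the one remaining candidate is consistent.
gas from glucose +: the one remaining candidate is consistent.

Citrobacter freundii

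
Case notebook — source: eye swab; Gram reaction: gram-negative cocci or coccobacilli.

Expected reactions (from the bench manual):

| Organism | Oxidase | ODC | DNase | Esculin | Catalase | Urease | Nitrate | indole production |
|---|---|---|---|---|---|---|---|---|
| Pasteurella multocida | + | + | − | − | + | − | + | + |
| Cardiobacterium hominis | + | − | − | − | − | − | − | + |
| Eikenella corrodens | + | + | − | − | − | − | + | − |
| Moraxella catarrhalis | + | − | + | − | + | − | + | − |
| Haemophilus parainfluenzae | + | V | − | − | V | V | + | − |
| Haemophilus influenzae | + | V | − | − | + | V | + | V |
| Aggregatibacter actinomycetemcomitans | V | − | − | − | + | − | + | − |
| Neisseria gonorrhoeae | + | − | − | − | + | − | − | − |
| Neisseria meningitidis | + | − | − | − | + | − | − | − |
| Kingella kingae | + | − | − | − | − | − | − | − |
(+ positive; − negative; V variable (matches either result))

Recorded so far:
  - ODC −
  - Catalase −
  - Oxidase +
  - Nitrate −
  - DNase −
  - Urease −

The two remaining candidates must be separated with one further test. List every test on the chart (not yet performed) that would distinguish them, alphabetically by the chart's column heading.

DNase −: excludes Moraxella catarrhalis — 9 left.
Catalase −: excludes 5 organisms — 4 left.
Urease −: all 4 remaining candidates are consistent.
ODC −: excludes Eikenella corrodens — 3 left.
Oxidase +: all 3 remaining candidates are consistent.
Nitrate −: excludes Haemophilus parainfluenzae — 2 left.
Two candidates remain: Cardiobacterium hominis and Kingella kingae.
  Esculin: − vs − — same for both, does not separate.
  indole production: Cardiobacterium hominis +, Kingella kingae − — discriminates.

indole production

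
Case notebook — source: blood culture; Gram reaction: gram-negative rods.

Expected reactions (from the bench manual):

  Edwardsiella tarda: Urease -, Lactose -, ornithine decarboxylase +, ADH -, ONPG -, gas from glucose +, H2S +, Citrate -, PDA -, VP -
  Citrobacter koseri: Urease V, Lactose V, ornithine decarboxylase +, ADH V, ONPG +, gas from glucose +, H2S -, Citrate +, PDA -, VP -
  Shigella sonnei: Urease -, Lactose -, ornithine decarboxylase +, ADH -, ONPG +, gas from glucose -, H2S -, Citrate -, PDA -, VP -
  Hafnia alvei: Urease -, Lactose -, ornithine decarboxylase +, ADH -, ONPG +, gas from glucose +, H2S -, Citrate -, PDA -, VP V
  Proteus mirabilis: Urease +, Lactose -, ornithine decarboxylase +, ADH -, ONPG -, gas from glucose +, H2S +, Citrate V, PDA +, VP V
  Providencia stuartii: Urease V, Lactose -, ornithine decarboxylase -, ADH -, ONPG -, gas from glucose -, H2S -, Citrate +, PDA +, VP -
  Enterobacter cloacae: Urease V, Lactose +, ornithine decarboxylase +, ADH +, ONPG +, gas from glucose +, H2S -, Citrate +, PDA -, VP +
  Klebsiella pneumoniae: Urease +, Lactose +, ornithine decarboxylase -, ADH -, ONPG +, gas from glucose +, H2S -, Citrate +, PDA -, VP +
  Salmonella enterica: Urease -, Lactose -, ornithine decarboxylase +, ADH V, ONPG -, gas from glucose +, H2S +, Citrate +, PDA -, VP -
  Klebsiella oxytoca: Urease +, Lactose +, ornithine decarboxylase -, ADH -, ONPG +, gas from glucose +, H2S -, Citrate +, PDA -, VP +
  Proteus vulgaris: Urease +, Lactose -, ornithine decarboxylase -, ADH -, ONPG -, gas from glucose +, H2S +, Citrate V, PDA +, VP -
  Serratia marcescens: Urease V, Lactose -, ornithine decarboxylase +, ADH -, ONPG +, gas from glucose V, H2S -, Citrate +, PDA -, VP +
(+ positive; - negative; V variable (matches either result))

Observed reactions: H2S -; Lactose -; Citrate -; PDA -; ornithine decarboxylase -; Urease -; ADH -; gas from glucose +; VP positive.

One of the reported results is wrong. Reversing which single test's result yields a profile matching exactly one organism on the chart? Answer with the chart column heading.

ornithine decarboxylase

As reported, no row in the chart matches all 9 reactions.
Reversing Lactose → still no organism matches.
Reversing Citrate → still no organism matches.
Reversing VP → still no organism matches.
Reversing Urease → still no organism matches.
Reversing ornithine decarboxylase (to +) → unique match: Hafnia alvei.
Reversing PDA → still no organism matches.
Reversing gas from glucose → still no organism matches.
Reversing ADH → still no organism matches.
Reversing H2S → still no organism matches.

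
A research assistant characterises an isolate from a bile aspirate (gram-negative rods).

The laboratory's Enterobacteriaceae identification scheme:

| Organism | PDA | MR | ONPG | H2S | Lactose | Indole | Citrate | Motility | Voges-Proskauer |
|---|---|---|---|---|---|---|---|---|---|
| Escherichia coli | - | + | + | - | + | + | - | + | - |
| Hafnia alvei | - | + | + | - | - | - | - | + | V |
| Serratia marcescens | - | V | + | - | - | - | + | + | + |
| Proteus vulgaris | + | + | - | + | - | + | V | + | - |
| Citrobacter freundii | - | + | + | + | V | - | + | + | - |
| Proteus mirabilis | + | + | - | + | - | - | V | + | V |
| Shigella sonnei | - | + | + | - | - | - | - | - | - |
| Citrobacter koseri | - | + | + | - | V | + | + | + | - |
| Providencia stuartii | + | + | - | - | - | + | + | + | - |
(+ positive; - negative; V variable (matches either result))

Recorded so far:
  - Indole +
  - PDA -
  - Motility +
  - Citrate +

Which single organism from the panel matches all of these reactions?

Citrobacter koseri

Motility +: excludes Shigella sonnei — 8 left.
PDA -: excludes Proteus vulgaris, Proteus mirabilis, Providencia stuartii — 5 left.
Indole +: excludes Hafnia alvei, Serratia marcescens, Citrobacter freundii — 2 left.
Citrate +: excludes Escherichia coli — 1 left.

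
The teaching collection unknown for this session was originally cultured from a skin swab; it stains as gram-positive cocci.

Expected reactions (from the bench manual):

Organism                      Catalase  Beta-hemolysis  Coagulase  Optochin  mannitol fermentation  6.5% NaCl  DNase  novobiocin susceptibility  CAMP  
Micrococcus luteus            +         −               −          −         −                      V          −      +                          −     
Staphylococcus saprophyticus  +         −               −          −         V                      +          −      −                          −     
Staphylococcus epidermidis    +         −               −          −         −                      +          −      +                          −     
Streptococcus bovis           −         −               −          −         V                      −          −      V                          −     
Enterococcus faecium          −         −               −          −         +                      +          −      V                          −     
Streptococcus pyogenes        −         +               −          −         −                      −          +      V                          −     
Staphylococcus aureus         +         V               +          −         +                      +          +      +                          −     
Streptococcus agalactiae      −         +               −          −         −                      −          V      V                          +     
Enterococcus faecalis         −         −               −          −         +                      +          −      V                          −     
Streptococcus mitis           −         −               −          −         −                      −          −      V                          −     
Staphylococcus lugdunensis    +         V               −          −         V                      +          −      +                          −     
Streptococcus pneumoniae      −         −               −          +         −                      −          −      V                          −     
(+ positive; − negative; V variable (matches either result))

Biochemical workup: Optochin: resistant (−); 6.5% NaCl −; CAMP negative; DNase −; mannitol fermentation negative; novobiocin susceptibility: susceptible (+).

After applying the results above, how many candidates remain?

3

novobiocin susceptibility +: excludes Staphylococcus saprophyticus — 11 left.
mannitol fermentation −: excludes Enterococcus faecium, Staphylococcus aureus, Enterococcus faecalis — 8 left.
CAMP −: excludes Streptococcus agalactiae — 7 left.
Optochin −: excludes Streptococcus pneumoniae — 6 left.
6.5% NaCl −: excludes Staphylococcus epidermidis, Staphylococcus lugdunensis — 4 left.
DNase −: excludes Streptococcus pyogenes — 3 left.
Still consistent: Micrococcus luteus, Streptococcus bovis, Streptococcus mitis.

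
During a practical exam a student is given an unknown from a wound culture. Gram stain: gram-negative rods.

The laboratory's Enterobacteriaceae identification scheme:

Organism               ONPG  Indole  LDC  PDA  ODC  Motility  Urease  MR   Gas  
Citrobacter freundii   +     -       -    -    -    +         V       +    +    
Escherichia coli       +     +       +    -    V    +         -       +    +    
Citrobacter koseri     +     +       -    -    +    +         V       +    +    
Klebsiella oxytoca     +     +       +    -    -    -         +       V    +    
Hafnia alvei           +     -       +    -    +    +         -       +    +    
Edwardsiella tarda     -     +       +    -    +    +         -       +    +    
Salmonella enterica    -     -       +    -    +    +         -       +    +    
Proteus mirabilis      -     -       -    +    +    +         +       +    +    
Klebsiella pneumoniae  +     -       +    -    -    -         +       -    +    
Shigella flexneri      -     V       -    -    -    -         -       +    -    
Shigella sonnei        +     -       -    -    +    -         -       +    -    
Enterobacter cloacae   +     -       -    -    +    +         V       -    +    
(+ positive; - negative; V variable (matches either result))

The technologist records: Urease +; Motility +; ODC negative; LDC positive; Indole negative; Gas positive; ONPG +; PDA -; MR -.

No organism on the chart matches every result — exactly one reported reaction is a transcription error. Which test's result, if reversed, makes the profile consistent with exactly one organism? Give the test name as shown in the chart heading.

Motility

As reported, no row in the chart matches all 9 reactions.
Reversing ONPG → still no organism matches.
Reversing LDC → still no organism matches.
Reversing PDA → still no organism matches.
Reversing ODC → still no organism matches.
Reversing Gas → still no organism matches.
Reversing Indole → still no organism matches.
Reversing MR → still no organism matches.
Reversing Motility (to -) → unique match: Klebsiella pneumoniae.
Reversing Urease → still no organism matches.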